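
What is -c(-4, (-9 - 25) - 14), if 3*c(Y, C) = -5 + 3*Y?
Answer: 17/3 ≈ 5.6667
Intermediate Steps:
c(Y, C) = -5/3 + Y (c(Y, C) = (-5 + 3*Y)/3 = -5/3 + Y)
-c(-4, (-9 - 25) - 14) = -(-5/3 - 4) = -1*(-17/3) = 17/3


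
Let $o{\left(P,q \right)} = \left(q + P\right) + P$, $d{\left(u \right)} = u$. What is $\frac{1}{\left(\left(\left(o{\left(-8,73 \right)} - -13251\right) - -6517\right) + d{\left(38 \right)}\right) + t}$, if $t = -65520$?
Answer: $- \frac{1}{45657} \approx -2.1902 \cdot 10^{-5}$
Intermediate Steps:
$o{\left(P,q \right)} = q + 2 P$ ($o{\left(P,q \right)} = \left(P + q\right) + P = q + 2 P$)
$\frac{1}{\left(\left(\left(o{\left(-8,73 \right)} - -13251\right) - -6517\right) + d{\left(38 \right)}\right) + t} = \frac{1}{\left(\left(\left(\left(73 + 2 \left(-8\right)\right) - -13251\right) - -6517\right) + 38\right) - 65520} = \frac{1}{\left(\left(\left(\left(73 - 16\right) + 13251\right) + 6517\right) + 38\right) - 65520} = \frac{1}{\left(\left(\left(57 + 13251\right) + 6517\right) + 38\right) - 65520} = \frac{1}{\left(\left(13308 + 6517\right) + 38\right) - 65520} = \frac{1}{\left(19825 + 38\right) - 65520} = \frac{1}{19863 - 65520} = \frac{1}{-45657} = - \frac{1}{45657}$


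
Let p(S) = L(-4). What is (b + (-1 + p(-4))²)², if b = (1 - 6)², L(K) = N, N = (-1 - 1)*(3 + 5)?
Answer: 98596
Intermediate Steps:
N = -16 (N = -2*8 = -16)
L(K) = -16
p(S) = -16
b = 25 (b = (-5)² = 25)
(b + (-1 + p(-4))²)² = (25 + (-1 - 16)²)² = (25 + (-17)²)² = (25 + 289)² = 314² = 98596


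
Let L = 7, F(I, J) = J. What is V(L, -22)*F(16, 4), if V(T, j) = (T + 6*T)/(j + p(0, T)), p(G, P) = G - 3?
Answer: -196/25 ≈ -7.8400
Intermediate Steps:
p(G, P) = -3 + G
V(T, j) = 7*T/(-3 + j) (V(T, j) = (T + 6*T)/(j + (-3 + 0)) = (7*T)/(j - 3) = (7*T)/(-3 + j) = 7*T/(-3 + j))
V(L, -22)*F(16, 4) = (7*7/(-3 - 22))*4 = (7*7/(-25))*4 = (7*7*(-1/25))*4 = -49/25*4 = -196/25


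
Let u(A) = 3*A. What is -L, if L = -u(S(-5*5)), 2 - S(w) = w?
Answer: 81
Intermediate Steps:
S(w) = 2 - w
L = -81 (L = -3*(2 - (-5)*5) = -3*(2 - 1*(-25)) = -3*(2 + 25) = -3*27 = -1*81 = -81)
-L = -1*(-81) = 81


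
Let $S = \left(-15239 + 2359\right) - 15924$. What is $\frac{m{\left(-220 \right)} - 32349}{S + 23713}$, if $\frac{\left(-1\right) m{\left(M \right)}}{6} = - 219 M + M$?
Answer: $\frac{106703}{1697} \approx 62.877$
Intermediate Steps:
$m{\left(M \right)} = 1308 M$ ($m{\left(M \right)} = - 6 \left(- 219 M + M\right) = - 6 \left(- 218 M\right) = 1308 M$)
$S = -28804$ ($S = -12880 - 15924 = -28804$)
$\frac{m{\left(-220 \right)} - 32349}{S + 23713} = \frac{1308 \left(-220\right) - 32349}{-28804 + 23713} = \frac{-287760 - 32349}{-5091} = \left(-320109\right) \left(- \frac{1}{5091}\right) = \frac{106703}{1697}$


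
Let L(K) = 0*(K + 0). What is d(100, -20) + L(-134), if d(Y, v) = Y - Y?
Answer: 0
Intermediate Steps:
L(K) = 0 (L(K) = 0*K = 0)
d(Y, v) = 0
d(100, -20) + L(-134) = 0 + 0 = 0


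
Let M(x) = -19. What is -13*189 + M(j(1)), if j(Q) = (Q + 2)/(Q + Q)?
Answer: -2476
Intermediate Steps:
j(Q) = (2 + Q)/(2*Q) (j(Q) = (2 + Q)/((2*Q)) = (2 + Q)*(1/(2*Q)) = (2 + Q)/(2*Q))
-13*189 + M(j(1)) = -13*189 - 19 = -2457 - 19 = -2476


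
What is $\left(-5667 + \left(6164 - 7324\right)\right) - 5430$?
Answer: $-12257$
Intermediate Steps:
$\left(-5667 + \left(6164 - 7324\right)\right) - 5430 = \left(-5667 - 1160\right) - 5430 = -6827 - 5430 = -12257$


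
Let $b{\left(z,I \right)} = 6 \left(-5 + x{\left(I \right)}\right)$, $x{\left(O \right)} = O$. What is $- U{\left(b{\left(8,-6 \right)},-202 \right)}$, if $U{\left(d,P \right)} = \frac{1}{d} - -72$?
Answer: $- \frac{4751}{66} \approx -71.985$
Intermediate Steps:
$b{\left(z,I \right)} = -30 + 6 I$ ($b{\left(z,I \right)} = 6 \left(-5 + I\right) = -30 + 6 I$)
$U{\left(d,P \right)} = 72 + \frac{1}{d}$ ($U{\left(d,P \right)} = \frac{1}{d} + 72 = 72 + \frac{1}{d}$)
$- U{\left(b{\left(8,-6 \right)},-202 \right)} = - (72 + \frac{1}{-30 + 6 \left(-6\right)}) = - (72 + \frac{1}{-30 - 36}) = - (72 + \frac{1}{-66}) = - (72 - \frac{1}{66}) = \left(-1\right) \frac{4751}{66} = - \frac{4751}{66}$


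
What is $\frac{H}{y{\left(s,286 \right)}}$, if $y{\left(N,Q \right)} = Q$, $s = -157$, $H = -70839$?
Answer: $- \frac{70839}{286} \approx -247.69$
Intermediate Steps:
$\frac{H}{y{\left(s,286 \right)}} = - \frac{70839}{286}$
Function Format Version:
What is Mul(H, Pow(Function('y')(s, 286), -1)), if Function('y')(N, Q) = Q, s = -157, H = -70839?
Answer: Rational(-70839, 286) ≈ -247.69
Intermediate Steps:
Mul(H, Pow(Function('y')(s, 286), -1)) = Mul(-70839, Pow(286, -1)) = Mul(-70839, Rational(1, 286)) = Rational(-70839, 286)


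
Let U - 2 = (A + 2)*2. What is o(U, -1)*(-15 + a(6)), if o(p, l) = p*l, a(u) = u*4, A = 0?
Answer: -54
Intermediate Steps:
U = 6 (U = 2 + (0 + 2)*2 = 2 + 2*2 = 2 + 4 = 6)
a(u) = 4*u
o(p, l) = l*p
o(U, -1)*(-15 + a(6)) = (-1*6)*(-15 + 4*6) = -6*(-15 + 24) = -6*9 = -54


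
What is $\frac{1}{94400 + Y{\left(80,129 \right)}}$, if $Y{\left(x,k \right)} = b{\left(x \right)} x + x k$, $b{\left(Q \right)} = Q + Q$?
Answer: $\frac{1}{117520} \approx 8.5092 \cdot 10^{-6}$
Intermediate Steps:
$b{\left(Q \right)} = 2 Q$
$Y{\left(x,k \right)} = 2 x^{2} + k x$ ($Y{\left(x,k \right)} = 2 x x + x k = 2 x^{2} + k x$)
$\frac{1}{94400 + Y{\left(80,129 \right)}} = \frac{1}{94400 + 80 \left(129 + 2 \cdot 80\right)} = \frac{1}{94400 + 80 \left(129 + 160\right)} = \frac{1}{94400 + 80 \cdot 289} = \frac{1}{94400 + 23120} = \frac{1}{117520}$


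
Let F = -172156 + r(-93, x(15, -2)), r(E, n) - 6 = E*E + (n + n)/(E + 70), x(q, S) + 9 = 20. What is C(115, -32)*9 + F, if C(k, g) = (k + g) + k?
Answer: -3719559/23 ≈ -1.6172e+5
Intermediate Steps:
x(q, S) = 11 (x(q, S) = -9 + 20 = 11)
C(k, g) = g + 2*k (C(k, g) = (g + k) + k = g + 2*k)
r(E, n) = 6 + E² + 2*n/(70 + E) (r(E, n) = 6 + (E*E + (n + n)/(E + 70)) = 6 + (E² + (2*n)/(70 + E)) = 6 + (E² + 2*n/(70 + E)) = 6 + E² + 2*n/(70 + E))
F = -3760545/23 (F = -172156 + (420 + (-93)³ + 2*11 + 6*(-93) + 70*(-93)²)/(70 - 93) = -172156 + (420 - 804357 + 22 - 558 + 70*8649)/(-23) = -172156 - (420 - 804357 + 22 - 558 + 605430)/23 = -172156 - 1/23*(-199043) = -172156 + 199043/23 = -3760545/23 ≈ -1.6350e+5)
C(115, -32)*9 + F = (-32 + 2*115)*9 - 3760545/23 = (-32 + 230)*9 - 3760545/23 = 198*9 - 3760545/23 = 1782 - 3760545/23 = -3719559/23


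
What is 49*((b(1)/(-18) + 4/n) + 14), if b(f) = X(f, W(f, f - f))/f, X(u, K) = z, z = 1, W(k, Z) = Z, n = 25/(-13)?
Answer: 261611/450 ≈ 581.36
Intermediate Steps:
n = -25/13 (n = 25*(-1/13) = -25/13 ≈ -1.9231)
X(u, K) = 1
b(f) = 1/f
49*((b(1)/(-18) + 4/n) + 14) = 49*((1/(1*(-18)) + 4/(-25/13)) + 14) = 49*((1*(-1/18) + 4*(-13/25)) + 14) = 49*((-1/18 - 52/25) + 14) = 49*(-961/450 + 14) = 49*(5339/450) = 261611/450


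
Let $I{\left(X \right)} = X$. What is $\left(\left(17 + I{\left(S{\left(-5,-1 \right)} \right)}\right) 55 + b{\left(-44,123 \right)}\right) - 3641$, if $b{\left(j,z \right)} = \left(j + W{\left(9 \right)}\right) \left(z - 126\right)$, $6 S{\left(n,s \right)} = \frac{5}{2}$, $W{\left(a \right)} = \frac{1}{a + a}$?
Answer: $- \frac{10205}{4} \approx -2551.3$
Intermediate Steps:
$W{\left(a \right)} = \frac{1}{2 a}$
$S{\left(n,s \right)} = \frac{5}{12}$ ($S{\left(n,s \right)} = \frac{5 \cdot \frac{1}{2}}{6} = \frac{1}{6} \cdot \frac{5}{2} = \frac{5}{12}$)
$b{\left(j,z \right)} = \left(-126 + z\right) \left(\frac{1}{18} + j\right)$ ($b{\left(j,z \right)} = \left(j + \frac{1}{2 \cdot 9}\right) \left(z - 126\right) = \left(j + \frac{1}{2} \cdot \frac{1}{9}\right) \left(-126 + z\right) = \left(j + \frac{1}{18}\right) \left(-126 + z\right) = \left(\frac{1}{18} + j\right) \left(-126 + z\right) = \left(-126 + z\right) \left(\frac{1}{18} + j\right)$)
$\left(\left(17 + I{\left(S{\left(-5,-1 \right)} \right)}\right) 55 + b{\left(-44,123 \right)}\right) - 3641 = \left(\left(17 + \frac{5}{12}\right) 55 - - \frac{791}{6}\right) - 3641 = \left(\frac{209}{12} \cdot 55 + \left(-7 + 5544 + \frac{41}{6} - 5412\right)\right) - 3641 = \left(\frac{11495}{12} + \frac{791}{6}\right) - 3641 = \frac{4359}{4} - 3641 = - \frac{10205}{4}$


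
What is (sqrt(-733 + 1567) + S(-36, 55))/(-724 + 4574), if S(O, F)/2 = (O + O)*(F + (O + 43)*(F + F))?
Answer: -216/7 + sqrt(834)/3850 ≈ -30.850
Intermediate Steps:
S(O, F) = 4*O*(F + 2*F*(43 + O)) (S(O, F) = 2*((O + O)*(F + (O + 43)*(F + F))) = 2*((2*O)*(F + (43 + O)*(2*F))) = 2*((2*O)*(F + 2*F*(43 + O))) = 2*(2*O*(F + 2*F*(43 + O))) = 4*O*(F + 2*F*(43 + O)))
(sqrt(-733 + 1567) + S(-36, 55))/(-724 + 4574) = (sqrt(-733 + 1567) + 4*55*(-36)*(87 + 2*(-36)))/(-724 + 4574) = (sqrt(834) + 4*55*(-36)*(87 - 72))/3850 = (sqrt(834) + 4*55*(-36)*15)*(1/3850) = (sqrt(834) - 118800)*(1/3850) = (-118800 + sqrt(834))*(1/3850) = -216/7 + sqrt(834)/3850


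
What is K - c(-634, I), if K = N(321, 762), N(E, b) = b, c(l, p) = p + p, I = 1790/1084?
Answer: 205607/271 ≈ 758.70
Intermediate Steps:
I = 895/542 (I = 1790*(1/1084) = 895/542 ≈ 1.6513)
c(l, p) = 2*p
K = 762
K - c(-634, I) = 762 - 2*895/542 = 762 - 1*895/271 = 762 - 895/271 = 205607/271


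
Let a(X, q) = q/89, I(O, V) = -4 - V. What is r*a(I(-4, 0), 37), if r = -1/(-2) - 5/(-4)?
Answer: 259/356 ≈ 0.72753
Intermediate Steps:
a(X, q) = q/89 (a(X, q) = q*(1/89) = q/89)
r = 7/4 (r = -1*(-½) - 5*(-¼) = ½ + 5/4 = 7/4 ≈ 1.7500)
r*a(I(-4, 0), 37) = 7*((1/89)*37)/4 = (7/4)*(37/89) = 259/356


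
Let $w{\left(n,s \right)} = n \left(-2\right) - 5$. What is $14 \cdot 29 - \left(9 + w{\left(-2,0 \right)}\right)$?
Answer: $398$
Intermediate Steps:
$w{\left(n,s \right)} = -5 - 2 n$ ($w{\left(n,s \right)} = - 2 n - 5 = -5 - 2 n$)
$14 \cdot 29 - \left(9 + w{\left(-2,0 \right)}\right) = 14 \cdot 29 - \left(4 + 4\right) = 406 - 8 = 398$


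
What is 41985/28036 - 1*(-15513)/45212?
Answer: 145821768/79222727 ≈ 1.8407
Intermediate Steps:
41985/28036 - 1*(-15513)/45212 = 41985*(1/28036) + 15513*(1/45212) = 41985/28036 + 15513/45212 = 145821768/79222727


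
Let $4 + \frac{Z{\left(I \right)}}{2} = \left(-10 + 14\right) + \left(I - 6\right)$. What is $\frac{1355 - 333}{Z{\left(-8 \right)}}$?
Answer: $- \frac{73}{2} \approx -36.5$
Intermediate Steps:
$Z{\left(I \right)} = -12 + 2 I$ ($Z{\left(I \right)} = -8 + 2 \left(\left(-10 + 14\right) + \left(I - 6\right)\right) = -8 + 2 \left(4 + \left(I - 6\right)\right) = -8 + 2 \left(4 + \left(-6 + I\right)\right) = -8 + 2 \left(-2 + I\right) = -8 + \left(-4 + 2 I\right) = -12 + 2 I$)
$\frac{1355 - 333}{Z{\left(-8 \right)}} = \frac{1355 - 333}{-12 + 2 \left(-8\right)} = \frac{1022}{-12 - 16} = \frac{1022}{-28} = 1022 \left(- \frac{1}{28}\right) = - \frac{73}{2}$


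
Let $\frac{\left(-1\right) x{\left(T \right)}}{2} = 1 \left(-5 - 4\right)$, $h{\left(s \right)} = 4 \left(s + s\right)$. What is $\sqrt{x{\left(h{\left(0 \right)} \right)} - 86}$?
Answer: $2 i \sqrt{17} \approx 8.2462 i$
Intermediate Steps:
$h{\left(s \right)} = 8 s$ ($h{\left(s \right)} = 4 \cdot 2 s = 8 s$)
$x{\left(T \right)} = 18$ ($x{\left(T \right)} = - 2 \cdot 1 \left(-5 - 4\right) = - 2 \cdot 1 \left(-9\right) = \left(-2\right) \left(-9\right) = 18$)
$\sqrt{x{\left(h{\left(0 \right)} \right)} - 86} = \sqrt{18 - 86} = \sqrt{-68} = 2 i \sqrt{17}$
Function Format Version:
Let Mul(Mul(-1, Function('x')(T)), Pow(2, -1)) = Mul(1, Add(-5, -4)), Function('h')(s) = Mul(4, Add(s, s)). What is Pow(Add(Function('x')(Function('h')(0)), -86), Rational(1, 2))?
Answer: Mul(2, I, Pow(17, Rational(1, 2))) ≈ Mul(8.2462, I)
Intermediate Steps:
Function('h')(s) = Mul(8, s) (Function('h')(s) = Mul(4, Mul(2, s)) = Mul(8, s))
Function('x')(T) = 18 (Function('x')(T) = Mul(-2, Mul(1, Add(-5, -4))) = Mul(-2, Mul(1, -9)) = Mul(-2, -9) = 18)
Pow(Add(Function('x')(Function('h')(0)), -86), Rational(1, 2)) = Pow(Add(18, -86), Rational(1, 2)) = Pow(-68, Rational(1, 2)) = Mul(2, I, Pow(17, Rational(1, 2)))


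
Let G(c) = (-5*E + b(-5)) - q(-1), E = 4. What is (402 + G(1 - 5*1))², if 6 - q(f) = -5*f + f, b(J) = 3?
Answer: 146689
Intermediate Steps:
q(f) = 6 + 4*f (q(f) = 6 - (-5*f + f) = 6 - (-4)*f = 6 + 4*f)
G(c) = -19 (G(c) = (-5*4 + 3) - (6 + 4*(-1)) = (-20 + 3) - (6 - 4) = -17 - 1*2 = -17 - 2 = -19)
(402 + G(1 - 5*1))² = (402 - 19)² = 383² = 146689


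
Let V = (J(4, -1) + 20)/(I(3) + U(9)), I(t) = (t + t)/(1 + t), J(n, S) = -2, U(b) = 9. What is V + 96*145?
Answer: 97452/7 ≈ 13922.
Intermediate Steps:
I(t) = 2*t/(1 + t) (I(t) = (2*t)/(1 + t) = 2*t/(1 + t))
V = 12/7 (V = (-2 + 20)/(2*3/(1 + 3) + 9) = 18/(2*3/4 + 9) = 18/(2*3*(¼) + 9) = 18/(3/2 + 9) = 18/(21/2) = 18*(2/21) = 12/7 ≈ 1.7143)
V + 96*145 = 12/7 + 96*145 = 12/7 + 13920 = 97452/7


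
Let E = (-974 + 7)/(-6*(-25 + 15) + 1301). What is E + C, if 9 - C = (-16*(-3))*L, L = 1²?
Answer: -54046/1361 ≈ -39.711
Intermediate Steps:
L = 1
E = -967/1361 (E = -967/(-6*(-10) + 1301) = -967/(60 + 1301) = -967/1361 ≈ -0.71051)
C = -39 (C = 9 - (-16*(-3)) = 9 - 48 = -39)
E + C = -967/1361 - 39 = -54046/1361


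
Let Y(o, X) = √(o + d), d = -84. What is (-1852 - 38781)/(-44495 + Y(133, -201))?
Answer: 40633/44488 ≈ 0.91335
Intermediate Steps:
Y(o, X) = √(-84 + o) (Y(o, X) = √(o - 84) = √(-84 + o))
(-1852 - 38781)/(-44495 + Y(133, -201)) = (-1852 - 38781)/(-44495 + √(-84 + 133)) = -40633/(-44495 + √49) = -40633/(-44495 + 7) = -40633/(-44488) = -40633*(-1/44488) = 40633/44488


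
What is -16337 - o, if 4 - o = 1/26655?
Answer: -435569354/26655 ≈ -16341.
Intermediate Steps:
o = 106619/26655 (o = 4 - 1/26655 = 106619/26655 ≈ 4.0000)
-16337 - o = -16337 - 1*106619/26655 = -16337 - 106619/26655 = -435569354/26655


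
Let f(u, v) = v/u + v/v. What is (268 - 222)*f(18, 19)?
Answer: 851/9 ≈ 94.556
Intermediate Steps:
f(u, v) = 1 + v/u (f(u, v) = v/u + 1 = 1 + v/u)
(268 - 222)*f(18, 19) = (268 - 222)*((18 + 19)/18) = 46*((1/18)*37) = 46*(37/18) = 851/9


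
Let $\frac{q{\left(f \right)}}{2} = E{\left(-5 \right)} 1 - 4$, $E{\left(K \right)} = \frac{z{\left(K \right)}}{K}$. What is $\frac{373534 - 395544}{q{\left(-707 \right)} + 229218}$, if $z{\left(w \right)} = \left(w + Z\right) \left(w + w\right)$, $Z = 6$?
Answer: $- \frac{355}{3697} \approx -0.096024$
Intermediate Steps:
$z{\left(w \right)} = 2 w \left(6 + w\right)$ ($z{\left(w \right)} = \left(w + 6\right) \left(w + w\right) = \left(6 + w\right) 2 w = 2 w \left(6 + w\right)$)
$E{\left(K \right)} = 12 + 2 K$ ($E{\left(K \right)} = \frac{2 K \left(6 + K\right)}{K} = 12 + 2 K$)
$q{\left(f \right)} = -4$ ($q{\left(f \right)} = 2 \left(\left(12 + 2 \left(-5\right)\right) 1 - 4\right) = 2 \left(\left(12 - 10\right) 1 - 4\right) = 2 \left(2 \cdot 1 - 4\right) = 2 \left(2 - 4\right) = 2 \left(-2\right) = -4$)
$\frac{373534 - 395544}{q{\left(-707 \right)} + 229218} = \frac{373534 - 395544}{-4 + 229218} = - \frac{22010}{229214} = \left(-22010\right) \frac{1}{229214} = - \frac{355}{3697}$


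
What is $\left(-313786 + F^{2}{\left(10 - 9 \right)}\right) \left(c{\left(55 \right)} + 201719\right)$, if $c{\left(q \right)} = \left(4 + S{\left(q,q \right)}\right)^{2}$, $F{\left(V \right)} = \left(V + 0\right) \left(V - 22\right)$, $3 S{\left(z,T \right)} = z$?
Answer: $- \frac{570275366200}{9} \approx -6.3364 \cdot 10^{10}$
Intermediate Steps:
$S{\left(z,T \right)} = \frac{z}{3}$
$F{\left(V \right)} = V \left(-22 + V\right)$
$c{\left(q \right)} = \left(4 + \frac{q}{3}\right)^{2}$
$\left(-313786 + F^{2}{\left(10 - 9 \right)}\right) \left(c{\left(55 \right)} + 201719\right) = \left(-313786 + \left(\left(10 - 9\right) \left(-22 + \left(10 - 9\right)\right)\right)^{2}\right) \left(\frac{\left(12 + 55\right)^{2}}{9} + 201719\right) = \left(-313786 + \left(\left(10 - 9\right) \left(-22 + \left(10 - 9\right)\right)\right)^{2}\right) \left(\frac{67^{2}}{9} + 201719\right) = \left(-313786 + \left(1 \left(-22 + 1\right)\right)^{2}\right) \left(\frac{1}{9} \cdot 4489 + 201719\right) = \left(-313786 + \left(1 \left(-21\right)\right)^{2}\right) \left(\frac{4489}{9} + 201719\right) = \left(-313786 + \left(-21\right)^{2}\right) \frac{1819960}{9} = \left(-313786 + 441\right) \frac{1819960}{9} = \left(-313345\right) \frac{1819960}{9} = - \frac{570275366200}{9}$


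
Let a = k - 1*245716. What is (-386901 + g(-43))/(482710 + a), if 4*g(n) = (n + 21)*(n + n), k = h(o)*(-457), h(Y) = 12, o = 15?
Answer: -193214/115755 ≈ -1.6692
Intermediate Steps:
k = -5484 (k = 12*(-457) = -5484)
g(n) = n*(21 + n)/2 (g(n) = ((n + 21)*(n + n))/4 = ((21 + n)*(2*n))/4 = (2*n*(21 + n))/4 = n*(21 + n)/2)
a = -251200 (a = -5484 - 1*245716 = -5484 - 245716 = -251200)
(-386901 + g(-43))/(482710 + a) = (-386901 + (½)*(-43)*(21 - 43))/(482710 - 251200) = (-386901 + (½)*(-43)*(-22))/231510 = (-386901 + 473)*(1/231510) = -386428*1/231510 = -193214/115755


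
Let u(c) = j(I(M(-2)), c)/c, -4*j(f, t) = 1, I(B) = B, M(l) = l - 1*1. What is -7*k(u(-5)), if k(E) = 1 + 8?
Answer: -63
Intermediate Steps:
M(l) = -1 + l (M(l) = l - 1 = -1 + l)
j(f, t) = -¼ (j(f, t) = -¼*1 = -¼)
u(c) = -1/(4*c)
k(E) = 9
-7*k(u(-5)) = -7*9 = -63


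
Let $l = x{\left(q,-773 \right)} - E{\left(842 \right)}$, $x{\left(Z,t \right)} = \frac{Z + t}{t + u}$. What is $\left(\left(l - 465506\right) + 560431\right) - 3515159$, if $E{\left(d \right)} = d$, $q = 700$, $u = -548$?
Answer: $- \frac{4519241323}{1321} \approx -3.4211 \cdot 10^{6}$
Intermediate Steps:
$x{\left(Z,t \right)} = \frac{Z + t}{-548 + t}$ ($x{\left(Z,t \right)} = \frac{Z + t}{t - 548} = \frac{Z + t}{-548 + t}$)
$l = - \frac{1112209}{1321}$ ($l = \frac{700 - 773}{-548 - 773} - 842 = \frac{1}{-1321} \left(-73\right) - 842 = \left(- \frac{1}{1321}\right) \left(-73\right) - 842 = \frac{73}{1321} - 842 = - \frac{1112209}{1321} \approx -841.94$)
$\left(\left(l - 465506\right) + 560431\right) - 3515159 = \left(\left(- \frac{1112209}{1321} - 465506\right) + 560431\right) - 3515159 = \left(- \frac{616045635}{1321} + 560431\right) - 3515159 = \frac{124283716}{1321} - 3515159 = - \frac{4519241323}{1321}$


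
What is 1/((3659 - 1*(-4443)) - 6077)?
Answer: 1/2025 ≈ 0.00049383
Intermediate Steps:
1/((3659 - 1*(-4443)) - 6077) = 1/((3659 + 4443) - 6077) = 1/(8102 - 6077) = 1/2025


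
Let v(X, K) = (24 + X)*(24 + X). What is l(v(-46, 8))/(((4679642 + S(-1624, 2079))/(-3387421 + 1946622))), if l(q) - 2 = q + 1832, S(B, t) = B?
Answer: -1669886041/2339009 ≈ -713.93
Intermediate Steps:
v(X, K) = (24 + X)**2
l(q) = 1834 + q (l(q) = 2 + (q + 1832) = 2 + (1832 + q) = 1834 + q)
l(v(-46, 8))/(((4679642 + S(-1624, 2079))/(-3387421 + 1946622))) = (1834 + (24 - 46)**2)/(((4679642 - 1624)/(-3387421 + 1946622))) = (1834 + (-22)**2)/((4678018/(-1440799))) = (1834 + 484)/((4678018*(-1/1440799))) = 2318/(-4678018/1440799) = 2318*(-1440799/4678018) = -1669886041/2339009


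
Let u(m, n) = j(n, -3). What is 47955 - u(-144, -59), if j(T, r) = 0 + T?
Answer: 48014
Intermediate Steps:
j(T, r) = T
u(m, n) = n
47955 - u(-144, -59) = 47955 - 1*(-59) = 47955 + 59 = 48014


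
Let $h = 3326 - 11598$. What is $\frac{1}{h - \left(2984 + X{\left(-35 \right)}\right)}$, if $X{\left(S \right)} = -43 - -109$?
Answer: $- \frac{1}{11322} \approx -8.8324 \cdot 10^{-5}$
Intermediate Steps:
$X{\left(S \right)} = 66$ ($X{\left(S \right)} = -43 + 109 = 66$)
$h = -8272$
$\frac{1}{h - \left(2984 + X{\left(-35 \right)}\right)} = \frac{1}{-8272 - 3050} = \frac{1}{-11322} = - \frac{1}{11322}$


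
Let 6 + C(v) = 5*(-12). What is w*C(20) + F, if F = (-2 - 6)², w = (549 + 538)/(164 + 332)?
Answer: -19999/248 ≈ -80.641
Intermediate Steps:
C(v) = -66 (C(v) = -6 + 5*(-12) = -6 - 60 = -66)
w = 1087/496 ≈ 2.1915
F = 64 (F = (-8)² = 64)
w*C(20) + F = (1087/496)*(-66) + 64 = -35871/248 + 64 = -19999/248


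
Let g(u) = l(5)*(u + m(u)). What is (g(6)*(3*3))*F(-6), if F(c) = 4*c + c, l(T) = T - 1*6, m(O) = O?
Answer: 3240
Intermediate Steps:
l(T) = -6 + T (l(T) = T - 6 = -6 + T)
F(c) = 5*c
g(u) = -2*u (g(u) = (-6 + 5)*(u + u) = -2*u)
(g(6)*(3*3))*F(-6) = ((-2*6)*(3*3))*(5*(-6)) = -12*9*(-30) = -108*(-30) = 3240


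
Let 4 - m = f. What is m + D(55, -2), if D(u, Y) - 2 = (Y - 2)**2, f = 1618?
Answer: -1596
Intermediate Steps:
D(u, Y) = 2 + (-2 + Y)**2 (D(u, Y) = 2 + (Y - 2)**2 = 2 + (-2 + Y)**2)
m = -1614 (m = 4 - 1*1618 = 4 - 1618 = -1614)
m + D(55, -2) = -1614 + (2 + (-2 - 2)**2) = -1614 + (2 + (-4)**2) = -1614 + (2 + 16) = -1614 + 18 = -1596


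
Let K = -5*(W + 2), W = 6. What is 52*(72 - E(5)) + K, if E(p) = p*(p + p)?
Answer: 1104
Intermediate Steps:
K = -40 (K = -5*(6 + 2) = -5*8 = -40)
E(p) = 2*p**2 (E(p) = p*(2*p) = 2*p**2)
52*(72 - E(5)) + K = 52*(72 - 2*5**2) - 40 = 52*(72 - 2*25) - 40 = 52*(72 - 1*50) - 40 = 52*(72 - 50) - 40 = 52*22 - 40 = 1144 - 40 = 1104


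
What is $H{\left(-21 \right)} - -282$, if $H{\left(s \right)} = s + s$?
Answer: $240$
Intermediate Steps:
$H{\left(s \right)} = 2 s$
$H{\left(-21 \right)} - -282 = 2 \left(-21\right) - -282 = -42 + 282 = 240$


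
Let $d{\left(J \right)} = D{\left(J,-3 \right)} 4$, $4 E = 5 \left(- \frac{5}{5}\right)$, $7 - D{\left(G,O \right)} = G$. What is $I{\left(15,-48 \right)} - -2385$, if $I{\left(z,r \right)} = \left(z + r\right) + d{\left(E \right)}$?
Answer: $2385$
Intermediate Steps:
$D{\left(G,O \right)} = 7 - G$
$E = - \frac{5}{4}$ ($E = \frac{5 \left(- \frac{5}{5}\right)}{4} = \frac{5 \left(\left(-5\right) \frac{1}{5}\right)}{4} = \frac{5 \left(-1\right)}{4} = \frac{1}{4} \left(-5\right) = - \frac{5}{4} \approx -1.25$)
$d{\left(J \right)} = 28 - 4 J$ ($d{\left(J \right)} = \left(7 - J\right) 4 = 28 - 4 J$)
$I{\left(z,r \right)} = 33 + r + z$ ($I{\left(z,r \right)} = \left(z + r\right) + \left(28 - -5\right) = \left(r + z\right) + \left(28 + 5\right) = \left(r + z\right) + 33 = 33 + r + z$)
$I{\left(15,-48 \right)} - -2385 = \left(33 - 48 + 15\right) - -2385 = 0 + 2385 = 2385$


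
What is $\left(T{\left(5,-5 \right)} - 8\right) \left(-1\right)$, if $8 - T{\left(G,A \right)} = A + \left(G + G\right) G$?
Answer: $45$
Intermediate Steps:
$T{\left(G,A \right)} = 8 - A - 2 G^{2}$ ($T{\left(G,A \right)} = 8 - \left(A + \left(G + G\right) G\right) = 8 - \left(A + 2 G G\right) = 8 - \left(A + 2 G^{2}\right) = 8 - A - 2 G^{2}$)
$\left(T{\left(5,-5 \right)} - 8\right) \left(-1\right) = \left(\left(8 - -5 - 2 \cdot 5^{2}\right) - 8\right) \left(-1\right) = \left(\left(8 + 5 - 50\right) - 8\right) \left(-1\right) = \left(-37 - 8\right) \left(-1\right) = \left(-45\right) \left(-1\right) = 45$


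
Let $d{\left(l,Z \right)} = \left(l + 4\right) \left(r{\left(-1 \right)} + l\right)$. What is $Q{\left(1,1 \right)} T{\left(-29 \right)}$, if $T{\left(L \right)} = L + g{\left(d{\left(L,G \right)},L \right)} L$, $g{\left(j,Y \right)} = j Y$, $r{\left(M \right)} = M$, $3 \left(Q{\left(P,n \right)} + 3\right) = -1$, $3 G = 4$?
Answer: $- \frac{6307210}{3} \approx -2.1024 \cdot 10^{6}$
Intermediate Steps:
$G = \frac{4}{3}$ ($G = \frac{1}{3} \cdot 4 = \frac{4}{3} \approx 1.3333$)
$Q{\left(P,n \right)} = - \frac{10}{3}$ ($Q{\left(P,n \right)} = -3 + \frac{1}{3} \left(-1\right) = -3 - \frac{1}{3} = - \frac{10}{3}$)
$d{\left(l,Z \right)} = \left(-1 + l\right) \left(4 + l\right)$ ($d{\left(l,Z \right)} = \left(l + 4\right) \left(-1 + l\right) = \left(4 + l\right) \left(-1 + l\right) = \left(-1 + l\right) \left(4 + l\right)$)
$g{\left(j,Y \right)} = Y j$
$T{\left(L \right)} = L + L^{2} \left(-4 + L^{2} + 3 L\right)$ ($T{\left(L \right)} = L + L \left(-4 + L^{2} + 3 L\right) L = L + L^{2} \left(-4 + L^{2} + 3 L\right)$)
$Q{\left(1,1 \right)} T{\left(-29 \right)} = - \frac{10 \left(- 29 \left(1 - 29 \left(-4 + \left(-29\right)^{2} + 3 \left(-29\right)\right)\right)\right)}{3} = - \frac{10 \left(- 29 \left(1 - 29 \left(-4 + 841 - 87\right)\right)\right)}{3} = - \frac{10 \left(- 29 \left(1 - 21750\right)\right)}{3} = - \frac{10 \left(\left(-29\right) \left(-21749\right)\right)}{3} = \left(- \frac{10}{3}\right) 630721 = - \frac{6307210}{3}$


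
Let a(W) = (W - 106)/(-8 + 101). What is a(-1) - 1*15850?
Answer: -1474157/93 ≈ -15851.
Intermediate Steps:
a(W) = -106/93 + W/93 (a(W) = (-106 + W)/93 = (-106 + W)*(1/93) = -106/93 + W/93)
a(-1) - 1*15850 = (-106/93 + (1/93)*(-1)) - 1*15850 = (-106/93 - 1/93) - 15850 = -107/93 - 15850 = -1474157/93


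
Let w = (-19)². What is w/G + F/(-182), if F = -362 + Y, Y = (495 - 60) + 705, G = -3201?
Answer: -1278040/291291 ≈ -4.3875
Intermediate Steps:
w = 361
Y = 1140 (Y = 435 + 705 = 1140)
F = 778 (F = -362 + 1140 = 778)
w/G + F/(-182) = 361/(-3201) + 778/(-182) = 361*(-1/3201) + 778*(-1/182) = -361/3201 - 389/91 = -1278040/291291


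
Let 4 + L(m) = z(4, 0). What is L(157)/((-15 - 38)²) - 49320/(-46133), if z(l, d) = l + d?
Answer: 49320/46133 ≈ 1.0691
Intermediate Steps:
z(l, d) = d + l
L(m) = 0 (L(m) = -4 + (0 + 4) = -4 + 4 = 0)
L(157)/((-15 - 38)²) - 49320/(-46133) = 0/((-15 - 38)²) - 49320/(-46133) = 0/((-53)²) - 49320*(-1/46133) = 0/2809 + 49320/46133 = 0*(1/2809) + 49320/46133 = 0 + 49320/46133 = 49320/46133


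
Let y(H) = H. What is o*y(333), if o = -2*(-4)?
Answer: 2664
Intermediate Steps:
o = 8
o*y(333) = 8*333 = 2664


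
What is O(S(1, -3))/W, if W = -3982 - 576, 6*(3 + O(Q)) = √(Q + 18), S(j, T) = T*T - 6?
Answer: 3/4558 - √21/27348 ≈ 0.00049062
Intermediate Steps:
S(j, T) = -6 + T² (S(j, T) = T² - 6 = -6 + T²)
O(Q) = -3 + √(18 + Q)/6 (O(Q) = -3 + √(Q + 18)/6 = -3 + √(18 + Q)/6)
W = -4558
O(S(1, -3))/W = (-3 + √(18 + (-6 + (-3)²))/6)/(-4558) = (-3 + √(18 + (-6 + 9))/6)*(-1/4558) = (-3 + √(18 + 3)/6)*(-1/4558) = (-3 + √21/6)*(-1/4558) = 3/4558 - √21/27348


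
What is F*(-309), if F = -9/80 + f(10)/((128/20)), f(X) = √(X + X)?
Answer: 2781/80 - 1545*√5/16 ≈ -181.16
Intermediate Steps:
f(X) = √2*√X (f(X) = √(2*X) = √2*√X)
F = -9/80 + 5*√5/16 (F = -9/80 + (√2*√10)/((128/20)) = -9*1/80 + (2*√5)/((128*(1/20))) = -9/80 + (2*√5)/(32/5) = -9/80 + (2*√5)*(5/32) = -9/80 + 5*√5/16 ≈ 0.58627)
F*(-309) = (-9/80 + 5*√5/16)*(-309) = 2781/80 - 1545*√5/16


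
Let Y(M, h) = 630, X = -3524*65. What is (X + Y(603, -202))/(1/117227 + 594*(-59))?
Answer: 26778163610/4108337441 ≈ 6.5180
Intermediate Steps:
X = -229060
(X + Y(603, -202))/(1/117227 + 594*(-59)) = (-229060 + 630)/(1/117227 + 594*(-59)) = -228430/(1/117227 - 35046) = -228430/(-4108337441/117227) = -228430*(-117227/4108337441) = 26778163610/4108337441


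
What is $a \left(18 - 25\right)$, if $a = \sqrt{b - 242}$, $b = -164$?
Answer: $- 7 i \sqrt{406} \approx - 141.05 i$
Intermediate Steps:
$a = i \sqrt{406}$ ($a = \sqrt{-164 - 242} = \sqrt{-406} = i \sqrt{406} \approx 20.149 i$)
$a \left(18 - 25\right) = i \sqrt{406} \left(18 - 25\right) = i \sqrt{406} \left(-7\right) = - 7 i \sqrt{406}$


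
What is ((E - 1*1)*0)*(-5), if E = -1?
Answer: 0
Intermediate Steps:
((E - 1*1)*0)*(-5) = ((-1 - 1*1)*0)*(-5) = ((-1 - 1)*0)*(-5) = -2*0*(-5) = 0*(-5) = 0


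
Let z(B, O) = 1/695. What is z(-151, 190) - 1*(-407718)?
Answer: 283364011/695 ≈ 4.0772e+5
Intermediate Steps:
z(B, O) = 1/695
z(-151, 190) - 1*(-407718) = 1/695 - 1*(-407718) = 1/695 + 407718 = 283364011/695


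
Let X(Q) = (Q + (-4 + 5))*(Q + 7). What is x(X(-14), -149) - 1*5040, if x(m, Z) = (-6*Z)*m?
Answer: 76314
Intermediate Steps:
X(Q) = (1 + Q)*(7 + Q) (X(Q) = (Q + 1)*(7 + Q) = (1 + Q)*(7 + Q))
x(m, Z) = -6*Z*m
x(X(-14), -149) - 1*5040 = -6*(-149)*(7 + (-14)² + 8*(-14)) - 1*5040 = -6*(-149)*(7 + 196 - 112) - 5040 = -6*(-149)*91 - 5040 = 81354 - 5040 = 76314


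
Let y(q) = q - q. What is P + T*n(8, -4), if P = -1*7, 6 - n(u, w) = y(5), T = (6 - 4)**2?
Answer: 17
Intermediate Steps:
y(q) = 0
T = 4 (T = 2**2 = 4)
n(u, w) = 6 (n(u, w) = 6 - 1*0 = 6 + 0 = 6)
P = -7
P + T*n(8, -4) = -7 + 4*6 = -7 + 24 = 17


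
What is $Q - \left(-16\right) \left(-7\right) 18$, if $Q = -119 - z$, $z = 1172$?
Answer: $-3307$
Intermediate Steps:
$Q = -1291$ ($Q = -119 - 1172 = -1291$)
$Q - \left(-16\right) \left(-7\right) 18 = -1291 - \left(-16\right) \left(-7\right) 18 = -1291 - 112 \cdot 18 = -1291 - 2016 = -3307$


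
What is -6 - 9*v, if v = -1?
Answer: 3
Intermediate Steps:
-6 - 9*v = -6 - 9*(-1) = -6 + 9 = 3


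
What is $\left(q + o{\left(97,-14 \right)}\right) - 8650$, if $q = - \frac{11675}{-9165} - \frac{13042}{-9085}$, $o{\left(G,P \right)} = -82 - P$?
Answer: $- \frac{145134034529}{16652805} \approx -8715.3$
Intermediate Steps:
$q = \frac{45119461}{16652805}$ ($q = \left(-11675\right) \left(- \frac{1}{9165}\right) - - \frac{13042}{9085} = \frac{2335}{1833} + \frac{13042}{9085} = \frac{45119461}{16652805} \approx 2.7094$)
$\left(q + o{\left(97,-14 \right)}\right) - 8650 = \left(\frac{45119461}{16652805} - 68\right) - 8650 = - \frac{1087271279}{16652805} - 8650 = - \frac{145134034529}{16652805}$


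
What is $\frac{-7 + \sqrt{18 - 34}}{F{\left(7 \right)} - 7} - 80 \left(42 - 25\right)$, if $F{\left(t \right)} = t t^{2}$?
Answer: $- \frac{65281}{48} + \frac{i}{84} \approx -1360.0 + 0.011905 i$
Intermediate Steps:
$F{\left(t \right)} = t^{3}$
$\frac{-7 + \sqrt{18 - 34}}{F{\left(7 \right)} - 7} - 80 \left(42 - 25\right) = \frac{-7 + \sqrt{18 - 34}}{7^{3} - 7} - 80 \left(42 - 25\right) = \frac{-7 + \sqrt{-16}}{343 - 7} - 1360 = \frac{-7 + 4 i}{336} - 1360 = \left(-7 + 4 i\right) \frac{1}{336} - 1360 = \left(- \frac{1}{48} + \frac{i}{84}\right) - 1360 = - \frac{65281}{48} + \frac{i}{84}$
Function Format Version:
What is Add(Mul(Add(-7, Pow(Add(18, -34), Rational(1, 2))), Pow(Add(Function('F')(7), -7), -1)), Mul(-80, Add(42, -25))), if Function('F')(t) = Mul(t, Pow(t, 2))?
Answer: Add(Rational(-65281, 48), Mul(Rational(1, 84), I)) ≈ Add(-1360.0, Mul(0.011905, I))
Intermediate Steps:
Function('F')(t) = Pow(t, 3)
Add(Mul(Add(-7, Pow(Add(18, -34), Rational(1, 2))), Pow(Add(Function('F')(7), -7), -1)), Mul(-80, Add(42, -25))) = Add(Mul(Add(-7, Pow(Add(18, -34), Rational(1, 2))), Pow(Add(Pow(7, 3), -7), -1)), Mul(-80, Add(42, -25))) = Add(Mul(Add(-7, Pow(-16, Rational(1, 2))), Pow(Add(343, -7), -1)), Mul(-80, 17)) = Add(Mul(Add(-7, Mul(4, I)), Pow(336, -1)), -1360) = Add(Mul(Add(-7, Mul(4, I)), Rational(1, 336)), -1360) = Add(Add(Rational(-1, 48), Mul(Rational(1, 84), I)), -1360) = Add(Rational(-65281, 48), Mul(Rational(1, 84), I))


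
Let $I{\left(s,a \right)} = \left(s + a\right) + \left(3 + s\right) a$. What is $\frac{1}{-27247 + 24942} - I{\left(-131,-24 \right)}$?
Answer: $- \frac{6723686}{2305} \approx -2917.0$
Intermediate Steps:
$I{\left(s,a \right)} = a + s + a \left(3 + s\right)$ ($I{\left(s,a \right)} = \left(a + s\right) + a \left(3 + s\right) = a + s + a \left(3 + s\right)$)
$\frac{1}{-27247 + 24942} - I{\left(-131,-24 \right)} = \frac{1}{-27247 + 24942} - \left(-131 + 4 \left(-24\right) - -3144\right) = \frac{1}{-2305} - \left(-131 - 96 + 3144\right) = - \frac{1}{2305} - 2917 = - \frac{6723686}{2305}$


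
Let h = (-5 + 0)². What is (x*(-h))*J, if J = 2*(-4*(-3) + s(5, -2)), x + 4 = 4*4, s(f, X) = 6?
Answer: -10800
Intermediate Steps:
h = 25 (h = (-5)² = 25)
x = 12 (x = -4 + 4*4 = -4 + 16 = 12)
J = 36 (J = 2*(-4*(-3) + 6) = 2*(12 + 6) = 2*18 = 36)
(x*(-h))*J = (12*(-1*25))*36 = (12*(-25))*36 = -300*36 = -10800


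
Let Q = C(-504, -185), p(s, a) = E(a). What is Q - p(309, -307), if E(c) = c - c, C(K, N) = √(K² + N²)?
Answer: √288241 ≈ 536.88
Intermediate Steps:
E(c) = 0
p(s, a) = 0
Q = √288241 (Q = √((-504)² + (-185)²) = √(254016 + 34225) = √288241 ≈ 536.88)
Q - p(309, -307) = √288241 - 1*0 = √288241 + 0 = √288241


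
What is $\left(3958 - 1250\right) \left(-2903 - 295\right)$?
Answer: $-8660184$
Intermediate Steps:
$\left(3958 - 1250\right) \left(-2903 - 295\right) = 2708 \left(-3198\right) = -8660184$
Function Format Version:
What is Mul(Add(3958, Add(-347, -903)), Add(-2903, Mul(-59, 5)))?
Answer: -8660184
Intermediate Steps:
Mul(Add(3958, Add(-347, -903)), Add(-2903, Mul(-59, 5))) = Mul(Add(3958, -1250), Add(-2903, -295)) = Mul(2708, -3198) = -8660184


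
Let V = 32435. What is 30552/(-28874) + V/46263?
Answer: -238449493/667898931 ≈ -0.35701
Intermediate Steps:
30552/(-28874) + V/46263 = 30552/(-28874) + 32435/46263 = 30552*(-1/28874) + 32435*(1/46263) = -15276/14437 + 32435/46263 = -238449493/667898931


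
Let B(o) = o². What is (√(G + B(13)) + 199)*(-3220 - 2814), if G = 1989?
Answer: -1200766 - 6034*√2158 ≈ -1.4811e+6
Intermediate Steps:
(√(G + B(13)) + 199)*(-3220 - 2814) = (√(1989 + 13²) + 199)*(-3220 - 2814) = (√(1989 + 169) + 199)*(-6034) = (√2158 + 199)*(-6034) = (199 + √2158)*(-6034) = -1200766 - 6034*√2158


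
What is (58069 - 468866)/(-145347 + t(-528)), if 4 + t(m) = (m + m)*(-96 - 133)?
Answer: -410797/96473 ≈ -4.2582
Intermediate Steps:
t(m) = -4 - 458*m (t(m) = -4 + (m + m)*(-96 - 133) = -4 + (2*m)*(-229) = -4 - 458*m)
(58069 - 468866)/(-145347 + t(-528)) = (58069 - 468866)/(-145347 + (-4 - 458*(-528))) = -410797/(-145347 + (-4 + 241824)) = -410797/(-145347 + 241820) = -410797/96473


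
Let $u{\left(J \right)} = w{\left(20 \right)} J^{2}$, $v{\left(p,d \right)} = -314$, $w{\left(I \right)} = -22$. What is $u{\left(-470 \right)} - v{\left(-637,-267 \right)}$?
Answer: $-4859486$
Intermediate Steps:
$u{\left(J \right)} = - 22 J^{2}$
$u{\left(-470 \right)} - v{\left(-637,-267 \right)} = - 22 \left(-470\right)^{2} - -314 = \left(-22\right) 220900 + 314 = -4859800 + 314 = -4859486$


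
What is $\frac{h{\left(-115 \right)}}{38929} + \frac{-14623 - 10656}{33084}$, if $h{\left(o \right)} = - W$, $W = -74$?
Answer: $- \frac{981637975}{1287927036} \approx -0.76218$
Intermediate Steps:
$h{\left(o \right)} = 74$ ($h{\left(o \right)} = \left(-1\right) \left(-74\right) = 74$)
$\frac{h{\left(-115 \right)}}{38929} + \frac{-14623 - 10656}{33084} = \frac{74}{38929} + \frac{-14623 - 10656}{33084} = 74 \cdot \frac{1}{38929} - \frac{25279}{33084} = \frac{74}{38929} - \frac{25279}{33084} = - \frac{981637975}{1287927036}$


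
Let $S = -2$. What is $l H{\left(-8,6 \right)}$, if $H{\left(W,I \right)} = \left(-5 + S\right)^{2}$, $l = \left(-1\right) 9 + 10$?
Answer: $49$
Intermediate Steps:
$l = 1$ ($l = -9 + 10 = 1$)
$H{\left(W,I \right)} = 49$ ($H{\left(W,I \right)} = \left(-5 - 2\right)^{2} = \left(-7\right)^{2} = 49$)
$l H{\left(-8,6 \right)} = 1 \cdot 49 = 49$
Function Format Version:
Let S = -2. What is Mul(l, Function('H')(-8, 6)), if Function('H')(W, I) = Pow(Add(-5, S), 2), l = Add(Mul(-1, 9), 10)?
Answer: 49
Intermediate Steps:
l = 1 (l = Add(-9, 10) = 1)
Function('H')(W, I) = 49 (Function('H')(W, I) = Pow(Add(-5, -2), 2) = Pow(-7, 2) = 49)
Mul(l, Function('H')(-8, 6)) = Mul(1, 49) = 49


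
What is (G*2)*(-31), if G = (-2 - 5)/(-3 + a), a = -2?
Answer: -434/5 ≈ -86.800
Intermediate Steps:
G = 7/5 (G = (-2 - 5)/(-3 - 2) = -7/(-5) = -7*(-⅕) = 7/5 ≈ 1.4000)
(G*2)*(-31) = ((7/5)*2)*(-31) = (14/5)*(-31) = -434/5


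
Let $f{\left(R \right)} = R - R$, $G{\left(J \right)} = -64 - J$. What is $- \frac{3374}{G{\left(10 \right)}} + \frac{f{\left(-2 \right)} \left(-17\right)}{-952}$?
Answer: $\frac{1687}{37} \approx 45.595$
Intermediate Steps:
$f{\left(R \right)} = 0$
$- \frac{3374}{G{\left(10 \right)}} + \frac{f{\left(-2 \right)} \left(-17\right)}{-952} = - \frac{3374}{-64 - 10} + \frac{0 \left(-17\right)}{-952} = - \frac{3374}{-64 - 10} + 0 \left(- \frac{1}{952}\right) = - \frac{3374}{-74} + 0 = \left(-3374\right) \left(- \frac{1}{74}\right) + 0 = \frac{1687}{37} + 0 = \frac{1687}{37}$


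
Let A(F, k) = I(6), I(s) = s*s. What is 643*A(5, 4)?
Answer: 23148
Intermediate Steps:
I(s) = s²
A(F, k) = 36 (A(F, k) = 6² = 36)
643*A(5, 4) = 643*36 = 23148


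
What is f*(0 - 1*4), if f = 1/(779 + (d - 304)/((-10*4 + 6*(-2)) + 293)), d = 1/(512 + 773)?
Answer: -309685/60213494 ≈ -0.0051431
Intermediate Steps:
d = 1/1285 ≈ 0.00077821
f = 309685/240853976 (f = 1/(779 + (1/1285 - 304)/((-10*4 + 6*(-2)) + 293)) = 1/(779 - 390639/(1285*((-40 - 12) + 293))) = 1/(779 - 390639/(1285*(-52 + 293))) = 1/(779 - 390639/1285/241) = 1/(779 - 390639/1285*1/241) = 1/(779 - 390639/309685) = 1/(240853976/309685) = 309685/240853976 ≈ 0.0012858)
f*(0 - 1*4) = 309685*(0 - 1*4)/240853976 = 309685*(0 - 4)/240853976 = (309685/240853976)*(-4) = -309685/60213494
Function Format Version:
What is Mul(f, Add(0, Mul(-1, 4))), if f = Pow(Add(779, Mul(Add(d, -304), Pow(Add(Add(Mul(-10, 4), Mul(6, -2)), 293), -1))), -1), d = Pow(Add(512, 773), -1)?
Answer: Rational(-309685, 60213494) ≈ -0.0051431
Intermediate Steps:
d = Rational(1, 1285) (d = Pow(1285, -1) = Rational(1, 1285) ≈ 0.00077821)
f = Rational(309685, 240853976) (f = Pow(Add(779, Mul(Add(Rational(1, 1285), -304), Pow(Add(Add(Mul(-10, 4), Mul(6, -2)), 293), -1))), -1) = Pow(Add(779, Mul(Rational(-390639, 1285), Pow(Add(Add(-40, -12), 293), -1))), -1) = Pow(Add(779, Mul(Rational(-390639, 1285), Pow(Add(-52, 293), -1))), -1) = Pow(Add(779, Mul(Rational(-390639, 1285), Pow(241, -1))), -1) = Pow(Add(779, Mul(Rational(-390639, 1285), Rational(1, 241))), -1) = Pow(Add(779, Rational(-390639, 309685)), -1) = Pow(Rational(240853976, 309685), -1) = Rational(309685, 240853976) ≈ 0.0012858)
Mul(f, Add(0, Mul(-1, 4))) = Mul(Rational(309685, 240853976), Add(0, Mul(-1, 4))) = Mul(Rational(309685, 240853976), Add(0, -4)) = Mul(Rational(309685, 240853976), -4) = Rational(-309685, 60213494)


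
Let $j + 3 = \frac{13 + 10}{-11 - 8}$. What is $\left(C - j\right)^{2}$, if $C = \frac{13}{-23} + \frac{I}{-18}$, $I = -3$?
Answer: $\frac{99900025}{6874884} \approx 14.531$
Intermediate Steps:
$j = - \frac{80}{19}$ ($j = -3 + \frac{13 + 10}{-11 - 8} = -3 + \frac{23}{-19} = -3 + 23 \left(- \frac{1}{19}\right) = -3 - \frac{23}{19} = - \frac{80}{19} \approx -4.2105$)
$C = - \frac{55}{138}$ ($C = \frac{13}{-23} - \frac{3}{-18} = 13 \left(- \frac{1}{23}\right) - - \frac{1}{6} = - \frac{13}{23} + \frac{1}{6} = - \frac{55}{138} \approx -0.39855$)
$\left(C - j\right)^{2} = \left(- \frac{55}{138} - - \frac{80}{19}\right)^{2} = \left(- \frac{55}{138} + \frac{80}{19}\right)^{2} = \left(\frac{9995}{2622}\right)^{2} = \frac{99900025}{6874884}$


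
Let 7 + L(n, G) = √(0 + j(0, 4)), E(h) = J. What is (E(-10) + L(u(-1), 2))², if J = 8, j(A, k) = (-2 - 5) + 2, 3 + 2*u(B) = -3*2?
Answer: (1 + I*√5)² ≈ -4.0 + 4.4721*I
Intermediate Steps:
u(B) = -9/2 (u(B) = -3/2 + (-3*2)/2 = -3/2 + (½)*(-6) = -3/2 - 3 = -9/2)
j(A, k) = -5 (j(A, k) = -7 + 2 = -5)
E(h) = 8
L(n, G) = -7 + I*√5 (L(n, G) = -7 + √(0 - 5) = -7 + √(-5) = -7 + I*√5)
(E(-10) + L(u(-1), 2))² = (8 + (-7 + I*√5))² = (1 + I*√5)²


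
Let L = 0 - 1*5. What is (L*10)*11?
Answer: -550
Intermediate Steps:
L = -5 (L = 0 - 5 = -5)
(L*10)*11 = -5*10*11 = -50*11 = -550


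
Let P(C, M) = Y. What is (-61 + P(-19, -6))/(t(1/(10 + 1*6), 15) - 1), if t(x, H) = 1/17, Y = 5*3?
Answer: 391/8 ≈ 48.875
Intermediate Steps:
Y = 15
P(C, M) = 15
t(x, H) = 1/17
(-61 + P(-19, -6))/(t(1/(10 + 1*6), 15) - 1) = (-61 + 15)/(1/17 - 1) = -46/(-16/17) = -46*(-17/16) = 391/8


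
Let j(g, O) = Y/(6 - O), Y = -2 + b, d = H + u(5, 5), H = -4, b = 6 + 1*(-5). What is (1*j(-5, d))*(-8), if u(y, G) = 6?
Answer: 2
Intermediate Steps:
b = 1 (b = 6 - 5 = 1)
d = 2 (d = -4 + 6 = 2)
Y = -1 (Y = -2 + 1 = -1)
j(g, O) = -1/(6 - O)
(1*j(-5, d))*(-8) = (1/(-6 + 2))*(-8) = (1/(-4))*(-8) = (1*(-¼))*(-8) = -¼*(-8) = 2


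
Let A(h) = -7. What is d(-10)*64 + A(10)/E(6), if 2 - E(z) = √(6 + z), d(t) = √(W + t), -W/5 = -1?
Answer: 7/4 + 7*√3/4 + 64*I*√5 ≈ 4.7811 + 143.11*I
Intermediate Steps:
W = 5 (W = -5*(-1) = 5)
d(t) = √(5 + t)
E(z) = 2 - √(6 + z)
d(-10)*64 + A(10)/E(6) = √(5 - 10)*64 - 7/(2 - √(6 + 6)) = √(-5)*64 - 7/(2 - √12) = (I*√5)*64 - 7/(2 - 2*√3) = 64*I*√5 - 7/(2 - 2*√3) = -7/(2 - 2*√3) + 64*I*√5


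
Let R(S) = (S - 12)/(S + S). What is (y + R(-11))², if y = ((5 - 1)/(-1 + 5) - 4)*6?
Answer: 139129/484 ≈ 287.46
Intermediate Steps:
R(S) = (-12 + S)/(2*S) (R(S) = (-12 + S)/((2*S)) = (-12 + S)*(1/(2*S)) = (-12 + S)/(2*S))
y = -18 (y = (4/4 - 4)*6 = (4*(¼) - 4)*6 = (1 - 4)*6 = -3*6 = -18)
(y + R(-11))² = (-18 + (½)*(-12 - 11)/(-11))² = (-18 + (½)*(-1/11)*(-23))² = (-18 + 23/22)² = (-373/22)² = 139129/484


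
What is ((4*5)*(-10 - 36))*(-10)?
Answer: 9200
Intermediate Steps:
((4*5)*(-10 - 36))*(-10) = (20*(-46))*(-10) = -920*(-10) = 9200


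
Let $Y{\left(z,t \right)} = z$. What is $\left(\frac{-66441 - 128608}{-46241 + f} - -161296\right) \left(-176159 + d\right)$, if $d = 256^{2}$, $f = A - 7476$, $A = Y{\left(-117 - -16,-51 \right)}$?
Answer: $- \frac{960298702309271}{53818} \approx -1.7843 \cdot 10^{10}$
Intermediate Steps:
$A = -101$ ($A = -117 - -16 = -117 + 16 = -101$)
$f = -7577$ ($f = -101 - 7476 = -7577$)
$d = 65536$
$\left(\frac{-66441 - 128608}{-46241 + f} - -161296\right) \left(-176159 + d\right) = \left(\frac{-66441 - 128608}{-46241 - 7577} - -161296\right) \left(-176159 + 65536\right) = \left(- \frac{195049}{-53818} + \left(-56799 + 218095\right)\right) \left(-110623\right) = \left(\left(-195049\right) \left(- \frac{1}{53818}\right) + 161296\right) \left(-110623\right) = \left(\frac{195049}{53818} + 161296\right) \left(-110623\right) = \frac{8680823177}{53818} \left(-110623\right) = - \frac{960298702309271}{53818}$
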